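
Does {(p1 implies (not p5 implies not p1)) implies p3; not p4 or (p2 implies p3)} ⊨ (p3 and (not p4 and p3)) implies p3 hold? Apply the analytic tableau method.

Yes

Initial set: {((p1 implies (not p5 implies not p1)) implies p3); (not p4 or (p2 implies p3)); not ((p3 and (not p4 and p3)) implies p3)}.
not ((p3 and (not p4 and p3)) implies p3): α-rule — add (p3 and (not p4 and p3)), not p3.
(p3 and (not p4 and p3)): α-rule — add p3, (not p4 and p3).
× closes — contains both p3 and not p3.
All 1 branch closes.
Every branch closed, so the premises entail the conclusion.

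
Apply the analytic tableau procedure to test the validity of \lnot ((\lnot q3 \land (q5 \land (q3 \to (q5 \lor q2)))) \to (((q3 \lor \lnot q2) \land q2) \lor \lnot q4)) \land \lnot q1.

Not valid

Assume the negation and expand:
Initial set: {\lnot (\lnot ((\lnot q3 \land (q5 \land (q3 \to (q5 \lor q2)))) \to (((q3 \lor \lnot q2) \land q2) \lor \lnot q4)) \land \lnot q1)}.
\lnot (\lnot ((\lnot q3 \land (q5 \land (q3 \to (q5 \lor q2)))) \to (((q3 \lor \lnot q2) \land q2) \lor \lnot q4)) \land \lnot q1): β-rule — branch into \lnot \lnot ((\lnot q3 \land (q5 \land (q3 \to (q5 \lor q2)))) \to (((q3 \lor \lnot q2) \land q2) \lor \lnot q4))  //  \lnot \lnot q1.
  branch 1 (add \lnot \lnot ((\lnot q3 \land (q5 \land (q3 \to (q5 \lor q2)))) \to (((q3 \lor \lnot q2) \land q2) \lor \lnot q4))):
    \lnot \lnot ((\lnot q3 \land (q5 \land (q3 \to (q5 \lor q2)))) \to (((q3 \lor \lnot q2) \land q2) \lor \lnot q4)): β-rule — branch into \lnot (\lnot q3 \land (q5 \land (q3 \to (q5 \lor q2))))  //  (((q3 \lor \lnot q2) \land q2) \lor \lnot q4).
      branch 1.1 (add \lnot (\lnot q3 \land (q5 \land (q3 \to (q5 \lor q2))))):
        \lnot (\lnot q3 \land (q5 \land (q3 \to (q5 \lor q2)))): β-rule — branch into \lnot \lnot q3  //  \lnot (q5 \land (q3 \to (q5 \lor q2))).
          branch 1.1.1 (add \lnot \lnot q3):
            ○ open, literals {q3=T}.
          branch 1.1.2 (add \lnot (q5 \land (q3 \to (q5 \lor q2)))):
            \lnot (q5 \land (q3 \to (q5 \lor q2))): β-rule — branch into \lnot q5  //  \lnot (q3 \to (q5 \lor q2)).
              branch 1.1.2.1 (add \lnot q5):
                ○ open, literals {q5=F}.
              branch 1.1.2.2 (add \lnot (q3 \to (q5 \lor q2))):
                \lnot (q3 \to (q5 \lor q2)): α-rule — add q3, \lnot (q5 \lor q2).
                \lnot (q5 \lor q2): α-rule — add \lnot q5, \lnot q2.
                ○ open, literals {q2=F, q3=T, q5=F}.
      branch 1.2 (add (((q3 \lor \lnot q2) \land q2) \lor \lnot q4)):
        (((q3 \lor \lnot q2) \land q2) \lor \lnot q4): β-rule — branch into ((q3 \lor \lnot q2) \land q2)  //  \lnot q4.
          branch 1.2.1 (add ((q3 \lor \lnot q2) \land q2)):
            ((q3 \lor \lnot q2) \land q2): α-rule — add (q3 \lor \lnot q2), q2.
            (q3 \lor \lnot q2): β-rule — branch into q3  //  \lnot q2.
              branch 1.2.1.1 (add q3):
                ○ open, literals {q2=T, q3=T}.
              branch 1.2.1.2 (add \lnot q2):
                × closes — contains both q2 and \lnot q2.
          branch 1.2.2 (add \lnot q4):
            ○ open, literals {q4=F}.
  branch 2 (add \lnot \lnot q1):
    ○ open, literals {q1=T}.
1 branch closed, 6 open.
An open branch gives a countermodel: q3=T (unmentioned atoms arbitrary); under it the original formula is false.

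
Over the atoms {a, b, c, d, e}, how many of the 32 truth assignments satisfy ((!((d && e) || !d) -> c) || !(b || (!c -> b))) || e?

Initial set: {T (((!((d && e) || !d) -> c) || !(b || (!c -> b))) || e)}.
T (((!((d && e) || !d) -> c) || !(b || (!c -> b))) || e): β-rule — branch into T ((!((d && e) || !d) -> c) || !(b || (!c -> b)))  //  T e.
  branch 1 (add T ((!((d && e) || !d) -> c) || !(b || (!c -> b)))):
    T ((!((d && e) || !d) -> c) || !(b || (!c -> b))): β-rule — branch into T (!((d && e) || !d) -> c)  //  T !(b || (!c -> b)).
      branch 1.1 (add T (!((d && e) || !d) -> c)):
        T (!((d && e) || !d) -> c): β-rule — branch into F !((d && e) || !d)  //  T c.
          branch 1.1.1 (add F !((d && e) || !d)):
            F !((d && e) || !d): β-rule — branch into T (d && e)  //  T !d.
              branch 1.1.1.1 (add T (d && e)):
                T (d && e): α-rule — add T d, T e.
                ○ open, literals {d=T, e=T}.
              branch 1.1.1.2 (add T !d):
                ○ open, literals {d=F}.
          branch 1.1.2 (add T c):
            ○ open, literals {c=T}.
      branch 1.2 (add T !(b || (!c -> b))):
        T !(b || (!c -> b)): α-rule — add F b, F (!c -> b).
        F (!c -> b): α-rule — add T !c, F b.
        ○ open, literals {b=F, c=F}.
  branch 2 (add T e):
    ○ open, literals {e=T}.
0 branches closed, 5 open.
Each open branch fixes some atoms; the unmentioned ones are free. Counting distinct full assignments: branch {d=T, e=T} (a, b, c) contributes 8 new; branch {d=F} (a, b, c, e) contributes 16 new; branch {c=T} (a, b, d, e) contributes 4 new; branch {b=F, c=F} (a, d, e) contributes 2 new; branch {e=T} (a, b, c, d) contributes 0 new. Total: 30.

30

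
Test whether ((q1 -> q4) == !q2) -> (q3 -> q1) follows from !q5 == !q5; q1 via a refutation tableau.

Yes

Initial set: {(!q5 == !q5); q1; !(((q1 -> q4) == !q2) -> (q3 -> q1))}.
!(((q1 -> q4) == !q2) -> (q3 -> q1)): α-rule — add ((q1 -> q4) == !q2), !(q3 -> q1).
!(q3 -> q1): α-rule — add q3, !q1.
× closes — contains both q1 and !q1.
All 1 branch closes.
Every branch closed, so the premises entail the conclusion.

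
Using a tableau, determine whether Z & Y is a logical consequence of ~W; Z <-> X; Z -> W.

Initial set: {~W; (Z <-> X); (Z -> W); ~(Z & Y)}.
(Z <-> X): β-rule — branch into Z, X  //  ~Z, ~X.
  branch 1 (add Z, X):
    (Z -> W): β-rule — branch into ~Z  //  W.
      branch 1.1 (add ~Z):
        × closes — contains both Z and ~Z.
      branch 1.2 (add W):
        × closes — contains both W and ~W.
  branch 2 (add ~Z, ~X):
    (Z -> W): β-rule — branch into ~Z  //  W.
      branch 2.1 (add ~Z):
        ~(Z & Y): β-rule — branch into ~Z  //  ~Y.
          branch 2.1.1 (add ~Z):
            ○ open, literals {W=false, X=false, Z=false}.
          branch 2.1.2 (add ~Y):
            ○ open, literals {W=false, X=false, Y=false, Z=false}.
      branch 2.2 (add W):
        × closes — contains both W and ~W.
3 branches closed, 2 open.
An open branch gives a countermodel: W=false, X=false, Z=false (unmentioned atoms arbitrary); the premises hold there but the conclusion fails.

No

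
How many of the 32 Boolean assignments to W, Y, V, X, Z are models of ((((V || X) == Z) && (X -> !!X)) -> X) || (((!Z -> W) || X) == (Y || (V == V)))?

30

Initial set: {T (((((V || X) == Z) && (X -> !!X)) -> X) || (((!Z -> W) || X) == (Y || (V == V))))}.
T (((((V || X) == Z) && (X -> !!X)) -> X) || (((!Z -> W) || X) == (Y || (V == V)))): β-rule — branch into T ((((V || X) == Z) && (X -> !!X)) -> X)  //  T (((!Z -> W) || X) == (Y || (V == V))).
  branch 1 (add T ((((V || X) == Z) && (X -> !!X)) -> X)):
    T ((((V || X) == Z) && (X -> !!X)) -> X): β-rule — branch into F (((V || X) == Z) && (X -> !!X))  //  T X.
      branch 1.1 (add F (((V || X) == Z) && (X -> !!X))):
        F (((V || X) == Z) && (X -> !!X)): β-rule — branch into F ((V || X) == Z)  //  F (X -> !!X).
          branch 1.1.1 (add F ((V || X) == Z)):
            F ((V || X) == Z): β-rule — branch into T (V || X), F Z  //  F (V || X), T Z.
              branch 1.1.1.1 (add T (V || X), F Z):
                T (V || X): β-rule — branch into T V  //  T X.
                  branch 1.1.1.1.1 (add T V):
                    ○ open, literals {V=T, Z=F}.
                  branch 1.1.1.1.2 (add T X):
                    ○ open, literals {X=T, Z=F}.
              branch 1.1.1.2 (add F (V || X), T Z):
                F (V || X): α-rule — add F V, F X.
                ○ open, literals {V=F, X=F, Z=T}.
          branch 1.1.2 (add F (X -> !!X)):
            F (X -> !!X): α-rule — add T X, F !!X.
            F !!X: drop double negation, giving F X.
            × closes — contains both X and !X.
      branch 1.2 (add T X):
        ○ open, literals {X=T}.
  branch 2 (add T (((!Z -> W) || X) == (Y || (V == V)))):
    T (((!Z -> W) || X) == (Y || (V == V))): β-rule — branch into T ((!Z -> W) || X), T (Y || (V == V))  //  F ((!Z -> W) || X), F (Y || (V == V)).
      branch 2.1 (add T ((!Z -> W) || X), T (Y || (V == V))):
        T ((!Z -> W) || X): β-rule — branch into T (!Z -> W)  //  T X.
          branch 2.1.1 (add T (!Z -> W)):
            T (Y || (V == V)): β-rule — branch into T Y  //  T (V == V).
              branch 2.1.1.1 (add T Y):
                T (!Z -> W): β-rule — branch into F !Z  //  T W.
                  branch 2.1.1.1.1 (add F !Z):
                    ○ open, literals {Y=T, Z=T}.
                  branch 2.1.1.1.2 (add T W):
                    ○ open, literals {W=T, Y=T}.
              branch 2.1.1.2 (add T (V == V)):
                T (!Z -> W): β-rule — branch into F !Z  //  T W.
                  branch 2.1.1.2.1 (add F !Z):
                    T (V == V): β-rule — branch into T V, T V  //  F V, F V.
                      branch 2.1.1.2.1.1 (add T V, T V):
                        ○ open, literals {V=T, Z=T}.
                      branch 2.1.1.2.1.2 (add F V, F V):
                        ○ open, literals {V=F, Z=T}.
                  branch 2.1.1.2.2 (add T W):
                    T (V == V): β-rule — branch into T V, T V  //  F V, F V.
                      branch 2.1.1.2.2.1 (add T V, T V):
                        ○ open, literals {V=T, W=T}.
                      branch 2.1.1.2.2.2 (add F V, F V):
                        ○ open, literals {V=F, W=T}.
          branch 2.1.2 (add T X):
            T (Y || (V == V)): β-rule — branch into T Y  //  T (V == V).
              branch 2.1.2.1 (add T Y):
                ○ open, literals {X=T, Y=T}.
              branch 2.1.2.2 (add T (V == V)):
                T (V == V): β-rule — branch into T V, T V  //  F V, F V.
                  branch 2.1.2.2.1 (add T V, T V):
                    ○ open, literals {V=T, X=T}.
                  branch 2.1.2.2.2 (add F V, F V):
                    ○ open, literals {V=F, X=T}.
      branch 2.2 (add F ((!Z -> W) || X), F (Y || (V == V))):
        F ((!Z -> W) || X): α-rule — add F (!Z -> W), F X.
        F (Y || (V == V)): α-rule — add F Y, F (V == V).
        F (!Z -> W): α-rule — add T !Z, F W.
        F (V == V): β-rule — branch into T V, F V  //  F V, T V.
          branch 2.2.1 (add T V, F V):
            × closes — contains both V and !V.
          branch 2.2.2 (add F V, T V):
            × closes — contains both V and !V.
3 branches closed, 13 open.
Each open branch fixes some atoms; the unmentioned ones are free. Counting distinct full assignments: branch {V=T, Z=F} (W, Y, X) contributes 8 new; branch {X=T, Z=F} (W, Y, V) contributes 4 new; branch {V=F, X=F, Z=T} (W, Y) contributes 4 new; branch {X=T} (W, Y, V, Z) contributes 8 new; branch {Y=T, Z=T} (W, V, X) contributes 2 new; branch {W=T, Y=T} (V, X, Z) contributes 1 new; branch {V=T, Z=T} (W, Y, X) contributes 2 new; branch {V=F, Z=T} (W, Y, X) contributes 0 new; branch {V=T, W=T} (Y, X, Z) contributes 0 new; branch {V=F, W=T} (Y, X, Z) contributes 1 new; branch {X=T, Y=T} (W, V, Z) contributes 0 new; branch {V=T, X=T} (W, Y, Z) contributes 0 new; branch {V=F, X=T} (W, Y, Z) contributes 0 new. Total: 30.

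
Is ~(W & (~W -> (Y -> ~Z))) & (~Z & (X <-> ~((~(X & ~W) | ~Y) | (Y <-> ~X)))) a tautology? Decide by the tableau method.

Assume the negation and expand:
Initial set: {F (~(W & (~W -> (Y -> ~Z))) & (~Z & (X <-> ~((~(X & ~W) | ~Y) | (Y <-> ~X)))))}.
F (~(W & (~W -> (Y -> ~Z))) & (~Z & (X <-> ~((~(X & ~W) | ~Y) | (Y <-> ~X))))): β-rule — branch into F ~(W & (~W -> (Y -> ~Z)))  //  F (~Z & (X <-> ~((~(X & ~W) | ~Y) | (Y <-> ~X)))).
  branch 1 (add F ~(W & (~W -> (Y -> ~Z)))):
    F ~(W & (~W -> (Y -> ~Z))): α-rule — add T W, T (~W -> (Y -> ~Z)).
    T (~W -> (Y -> ~Z)): β-rule — branch into F ~W  //  T (Y -> ~Z).
      branch 1.1 (add F ~W):
        ○ open, literals {W=1}.
      branch 1.2 (add T (Y -> ~Z)):
        T (Y -> ~Z): β-rule — branch into F Y  //  T ~Z.
          branch 1.2.1 (add F Y):
            ○ open, literals {W=1, Y=0}.
          branch 1.2.2 (add T ~Z):
            ○ open, literals {W=1, Z=0}.
  branch 2 (add F (~Z & (X <-> ~((~(X & ~W) | ~Y) | (Y <-> ~X))))):
    F (~Z & (X <-> ~((~(X & ~W) | ~Y) | (Y <-> ~X)))): β-rule — branch into F ~Z  //  F (X <-> ~((~(X & ~W) | ~Y) | (Y <-> ~X))).
      branch 2.1 (add F ~Z):
        ○ open, literals {Z=1}.
      branch 2.2 (add F (X <-> ~((~(X & ~W) | ~Y) | (Y <-> ~X)))):
        F (X <-> ~((~(X & ~W) | ~Y) | (Y <-> ~X))): β-rule — branch into T X, F ~((~(X & ~W) | ~Y) | (Y <-> ~X))  //  F X, T ~((~(X & ~W) | ~Y) | (Y <-> ~X)).
          branch 2.2.1 (add T X, F ~((~(X & ~W) | ~Y) | (Y <-> ~X))):
            F ~((~(X & ~W) | ~Y) | (Y <-> ~X)): β-rule — branch into T (~(X & ~W) | ~Y)  //  T (Y <-> ~X).
              branch 2.2.1.1 (add T (~(X & ~W) | ~Y)):
                T (~(X & ~W) | ~Y): β-rule — branch into T ~(X & ~W)  //  T ~Y.
                  branch 2.2.1.1.1 (add T ~(X & ~W)):
                    T ~(X & ~W): β-rule — branch into F X  //  F ~W.
                      branch 2.2.1.1.1.1 (add F X):
                        × closes — contains both X and ~X.
                      branch 2.2.1.1.1.2 (add F ~W):
                        ○ open, literals {W=1, X=1}.
                  branch 2.2.1.1.2 (add T ~Y):
                    ○ open, literals {X=1, Y=0}.
              branch 2.2.1.2 (add T (Y <-> ~X)):
                T (Y <-> ~X): β-rule — branch into T Y, T ~X  //  F Y, F ~X.
                  branch 2.2.1.2.1 (add T Y, T ~X):
                    × closes — contains both X and ~X.
                  branch 2.2.1.2.2 (add F Y, F ~X):
                    ○ open, literals {X=1, Y=0}.
          branch 2.2.2 (add F X, T ~((~(X & ~W) | ~Y) | (Y <-> ~X))):
            T ~((~(X & ~W) | ~Y) | (Y <-> ~X)): α-rule — add F (~(X & ~W) | ~Y), F (Y <-> ~X).
            F (~(X & ~W) | ~Y): α-rule — add F ~(X & ~W), F ~Y.
            F ~(X & ~W): α-rule — add T X, T ~W.
            × closes — contains both X and ~X.
3 branches closed, 7 open.
An open branch gives a countermodel: W=1 (unmentioned atoms arbitrary); under it the original formula is false.

Not valid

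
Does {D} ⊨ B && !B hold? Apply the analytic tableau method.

Initial set: {T D; F (B && !B)}.
F (B && !B): β-rule — branch into F B  //  F !B.
  branch 1 (add F B):
    ○ open, literals {B=F, D=T}.
  branch 2 (add F !B):
    ○ open, literals {B=T, D=T}.
0 branches closed, 2 open.
An open branch gives a countermodel: B=F, D=T (unmentioned atoms arbitrary); the premises hold there but the conclusion fails.

No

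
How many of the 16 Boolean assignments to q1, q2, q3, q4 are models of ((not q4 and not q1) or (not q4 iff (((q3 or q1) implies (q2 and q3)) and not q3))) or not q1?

Initial set: {(((not q4 and not q1) or (not q4 iff (((q3 or q1) implies (q2 and q3)) and not q3))) or not q1)}.
(((not q4 and not q1) or (not q4 iff (((q3 or q1) implies (q2 and q3)) and not q3))) or not q1): β-rule — branch into ((not q4 and not q1) or (not q4 iff (((q3 or q1) implies (q2 and q3)) and not q3)))  //  not q1.
  branch 1 (add ((not q4 and not q1) or (not q4 iff (((q3 or q1) implies (q2 and q3)) and not q3)))):
    ((not q4 and not q1) or (not q4 iff (((q3 or q1) implies (q2 and q3)) and not q3))): β-rule — branch into (not q4 and not q1)  //  (not q4 iff (((q3 or q1) implies (q2 and q3)) and not q3)).
      branch 1.1 (add (not q4 and not q1)):
        (not q4 and not q1): α-rule — add not q4, not q1.
        ○ open, literals {q1=F, q4=F}.
      branch 1.2 (add (not q4 iff (((q3 or q1) implies (q2 and q3)) and not q3))):
        (not q4 iff (((q3 or q1) implies (q2 and q3)) and not q3)): β-rule — branch into not q4, (((q3 or q1) implies (q2 and q3)) and not q3)  //  not not q4, not (((q3 or q1) implies (q2 and q3)) and not q3).
          branch 1.2.1 (add not q4, (((q3 or q1) implies (q2 and q3)) and not q3)):
            (((q3 or q1) implies (q2 and q3)) and not q3): α-rule — add ((q3 or q1) implies (q2 and q3)), not q3.
            ((q3 or q1) implies (q2 and q3)): β-rule — branch into not (q3 or q1)  //  (q2 and q3).
              branch 1.2.1.1 (add not (q3 or q1)):
                not (q3 or q1): α-rule — add not q3, not q1.
                ○ open, literals {q1=F, q3=F, q4=F}.
              branch 1.2.1.2 (add (q2 and q3)):
                (q2 and q3): α-rule — add q2, q3.
                × closes — contains both q3 and not q3.
          branch 1.2.2 (add not not q4, not (((q3 or q1) implies (q2 and q3)) and not q3)):
            not (((q3 or q1) implies (q2 and q3)) and not q3): β-rule — branch into not ((q3 or q1) implies (q2 and q3))  //  not not q3.
              branch 1.2.2.1 (add not ((q3 or q1) implies (q2 and q3))):
                not ((q3 or q1) implies (q2 and q3)): α-rule — add (q3 or q1), not (q2 and q3).
                (q3 or q1): β-rule — branch into q3  //  q1.
                  branch 1.2.2.1.1 (add q3):
                    not (q2 and q3): β-rule — branch into not q2  //  not q3.
                      branch 1.2.2.1.1.1 (add not q2):
                        ○ open, literals {q2=F, q3=T, q4=T}.
                      branch 1.2.2.1.1.2 (add not q3):
                        × closes — contains both q3 and not q3.
                  branch 1.2.2.1.2 (add q1):
                    not (q2 and q3): β-rule — branch into not q2  //  not q3.
                      branch 1.2.2.1.2.1 (add not q2):
                        ○ open, literals {q1=T, q2=F, q4=T}.
                      branch 1.2.2.1.2.2 (add not q3):
                        ○ open, literals {q1=T, q3=F, q4=T}.
              branch 1.2.2.2 (add not not q3):
                ○ open, literals {q3=T, q4=T}.
  branch 2 (add not q1):
    ○ open, literals {q1=F}.
2 branches closed, 7 open.
Each open branch fixes some atoms; the unmentioned ones are free. Counting distinct full assignments: branch {q1=F, q4=F} (q2, q3) contributes 4 new; branch {q1=F, q3=F, q4=F} (q2) contributes 0 new; branch {q2=F, q3=T, q4=T} (q1) contributes 2 new; branch {q1=T, q2=F, q4=T} (q3) contributes 1 new; branch {q1=T, q3=F, q4=T} (q2) contributes 1 new; branch {q3=T, q4=T} (q1, q2) contributes 2 new; branch {q1=F} (q2, q3, q4) contributes 2 new. Total: 12.

12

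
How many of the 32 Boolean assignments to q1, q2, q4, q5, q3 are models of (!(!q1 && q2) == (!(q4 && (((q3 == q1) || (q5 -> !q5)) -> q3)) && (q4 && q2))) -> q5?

Initial set: {((!(!q1 && q2) == (!(q4 && (((q3 == q1) || (q5 -> !q5)) -> q3)) && (q4 && q2))) -> q5)}.
((!(!q1 && q2) == (!(q4 && (((q3 == q1) || (q5 -> !q5)) -> q3)) && (q4 && q2))) -> q5): β-rule — branch into !(!(!q1 && q2) == (!(q4 && (((q3 == q1) || (q5 -> !q5)) -> q3)) && (q4 && q2)))  //  q5.
  branch 1 (add !(!(!q1 && q2) == (!(q4 && (((q3 == q1) || (q5 -> !q5)) -> q3)) && (q4 && q2)))):
    !(!(!q1 && q2) == (!(q4 && (((q3 == q1) || (q5 -> !q5)) -> q3)) && (q4 && q2))): β-rule — branch into !(!q1 && q2), !(!(q4 && (((q3 == q1) || (q5 -> !q5)) -> q3)) && (q4 && q2))  //  !!(!q1 && q2), (!(q4 && (((q3 == q1) || (q5 -> !q5)) -> q3)) && (q4 && q2)).
      branch 1.1 (add !(!q1 && q2), !(!(q4 && (((q3 == q1) || (q5 -> !q5)) -> q3)) && (q4 && q2))):
        !(!q1 && q2): β-rule — branch into !!q1  //  !q2.
          branch 1.1.1 (add !!q1):
            !(!(q4 && (((q3 == q1) || (q5 -> !q5)) -> q3)) && (q4 && q2)): β-rule — branch into !!(q4 && (((q3 == q1) || (q5 -> !q5)) -> q3))  //  !(q4 && q2).
              branch 1.1.1.1 (add !!(q4 && (((q3 == q1) || (q5 -> !q5)) -> q3))):
                !!(q4 && (((q3 == q1) || (q5 -> !q5)) -> q3)): α-rule — add q4, (((q3 == q1) || (q5 -> !q5)) -> q3).
                (((q3 == q1) || (q5 -> !q5)) -> q3): β-rule — branch into !((q3 == q1) || (q5 -> !q5))  //  q3.
                  branch 1.1.1.1.1 (add !((q3 == q1) || (q5 -> !q5))):
                    !((q3 == q1) || (q5 -> !q5)): α-rule — add !(q3 == q1), !(q5 -> !q5).
                    !(q5 -> !q5): α-rule — add q5, !!q5.
                    !(q3 == q1): β-rule — branch into q3, !q1  //  !q3, q1.
                      branch 1.1.1.1.1.1 (add q3, !q1):
                        × closes — contains both q1 and !q1.
                      branch 1.1.1.1.1.2 (add !q3, q1):
                        ○ open, literals {q1=true, q3=false, q4=true, q5=true}.
                  branch 1.1.1.1.2 (add q3):
                    ○ open, literals {q1=true, q3=true, q4=true}.
              branch 1.1.1.2 (add !(q4 && q2)):
                !(q4 && q2): β-rule — branch into !q4  //  !q2.
                  branch 1.1.1.2.1 (add !q4):
                    ○ open, literals {q1=true, q4=false}.
                  branch 1.1.1.2.2 (add !q2):
                    ○ open, literals {q1=true, q2=false}.
          branch 1.1.2 (add !q2):
            !(!(q4 && (((q3 == q1) || (q5 -> !q5)) -> q3)) && (q4 && q2)): β-rule — branch into !!(q4 && (((q3 == q1) || (q5 -> !q5)) -> q3))  //  !(q4 && q2).
              branch 1.1.2.1 (add !!(q4 && (((q3 == q1) || (q5 -> !q5)) -> q3))):
                !!(q4 && (((q3 == q1) || (q5 -> !q5)) -> q3)): α-rule — add q4, (((q3 == q1) || (q5 -> !q5)) -> q3).
                (((q3 == q1) || (q5 -> !q5)) -> q3): β-rule — branch into !((q3 == q1) || (q5 -> !q5))  //  q3.
                  branch 1.1.2.1.1 (add !((q3 == q1) || (q5 -> !q5))):
                    !((q3 == q1) || (q5 -> !q5)): α-rule — add !(q3 == q1), !(q5 -> !q5).
                    !(q5 -> !q5): α-rule — add q5, !!q5.
                    !(q3 == q1): β-rule — branch into q3, !q1  //  !q3, q1.
                      branch 1.1.2.1.1.1 (add q3, !q1):
                        ○ open, literals {q1=false, q2=false, q3=true, q4=true, q5=true}.
                      branch 1.1.2.1.1.2 (add !q3, q1):
                        ○ open, literals {q1=true, q2=false, q3=false, q4=true, q5=true}.
                  branch 1.1.2.1.2 (add q3):
                    ○ open, literals {q2=false, q3=true, q4=true}.
              branch 1.1.2.2 (add !(q4 && q2)):
                !(q4 && q2): β-rule — branch into !q4  //  !q2.
                  branch 1.1.2.2.1 (add !q4):
                    ○ open, literals {q2=false, q4=false}.
                  branch 1.1.2.2.2 (add !q2):
                    ○ open, literals {q2=false}.
      branch 1.2 (add !!(!q1 && q2), (!(q4 && (((q3 == q1) || (q5 -> !q5)) -> q3)) && (q4 && q2))):
        !!(!q1 && q2): α-rule — add !q1, q2.
        (!(q4 && (((q3 == q1) || (q5 -> !q5)) -> q3)) && (q4 && q2)): α-rule — add !(q4 && (((q3 == q1) || (q5 -> !q5)) -> q3)), (q4 && q2).
        (q4 && q2): α-rule — add q4, q2.
        !(q4 && (((q3 == q1) || (q5 -> !q5)) -> q3)): β-rule — branch into !q4  //  !(((q3 == q1) || (q5 -> !q5)) -> q3).
          branch 1.2.1 (add !q4):
            × closes — contains both q4 and !q4.
          branch 1.2.2 (add !(((q3 == q1) || (q5 -> !q5)) -> q3)):
            !(((q3 == q1) || (q5 -> !q5)) -> q3): α-rule — add ((q3 == q1) || (q5 -> !q5)), !q3.
            ((q3 == q1) || (q5 -> !q5)): β-rule — branch into (q3 == q1)  //  (q5 -> !q5).
              branch 1.2.2.1 (add (q3 == q1)):
                (q3 == q1): β-rule — branch into q3, q1  //  !q3, !q1.
                  branch 1.2.2.1.1 (add q3, q1):
                    × closes — contains both q3 and !q3.
                  branch 1.2.2.1.2 (add !q3, !q1):
                    ○ open, literals {q1=false, q2=true, q3=false, q4=true}.
              branch 1.2.2.2 (add (q5 -> !q5)):
                (q5 -> !q5): β-rule — branch into !q5  //  !q5.
                  branch 1.2.2.2.1 (add !q5):
                    ○ open, literals {q1=false, q2=true, q3=false, q4=true, q5=false}.
                  branch 1.2.2.2.2 (add !q5):
                    ○ open, literals {q1=false, q2=true, q3=false, q4=true, q5=false}.
  branch 2 (add q5):
    ○ open, literals {q5=true}.
3 branches closed, 13 open.
Each open branch fixes some atoms; the unmentioned ones are free. Counting distinct full assignments: branch {q1=true, q3=false, q4=true, q5=true} (q2) contributes 2 new; branch {q1=true, q3=true, q4=true} (q2, q5) contributes 4 new; branch {q1=true, q4=false} (q2, q5, q3) contributes 8 new; branch {q1=true, q2=false} (q4, q5, q3) contributes 1 new; branch {q1=false, q2=false, q3=true, q4=true, q5=true} (none free) contributes 1 new; branch {q1=true, q2=false, q3=false, q4=true, q5=true} (none free) contributes 0 new; branch {q2=false, q3=true, q4=true} (q1, q5) contributes 1 new; branch {q2=false, q4=false} (q1, q5, q3) contributes 4 new; branch {q2=false} (q1, q4, q5, q3) contributes 2 new; branch {q1=false, q2=true, q3=false, q4=true} (q5) contributes 2 new; branch {q1=false, q2=true, q3=false, q4=true, q5=false} (none free) contributes 0 new; branch {q1=false, q2=true, q3=false, q4=true, q5=false} (none free) contributes 0 new; branch {q5=true} (q1, q2, q4, q3) contributes 3 new. Total: 28.

28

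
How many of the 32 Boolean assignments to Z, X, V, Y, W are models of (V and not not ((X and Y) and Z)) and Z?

Initial set: {((V and not not ((X and Y) and Z)) and Z)}.
((V and not not ((X and Y) and Z)) and Z): α-rule — add (V and not not ((X and Y) and Z)), Z.
(V and not not ((X and Y) and Z)): α-rule — add V, not not ((X and Y) and Z).
not not ((X and Y) and Z): drop double negation, giving ((X and Y) and Z).
((X and Y) and Z): α-rule — add (X and Y), Z.
(X and Y): α-rule — add X, Y.
○ open, literals {V=1, X=1, Y=1, Z=1}.
0 branches closed, 1 open.
Each open branch fixes some atoms; the unmentioned ones are free. Counting distinct full assignments: branch {V=1, X=1, Y=1, Z=1} (W) contributes 2 new. Total: 2.

2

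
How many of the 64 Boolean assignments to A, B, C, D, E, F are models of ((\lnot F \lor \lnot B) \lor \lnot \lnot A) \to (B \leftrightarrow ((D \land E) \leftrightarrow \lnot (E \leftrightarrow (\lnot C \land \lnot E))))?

Initial set: {(((\lnot F \lor \lnot B) \lor \lnot \lnot A) \to (B \leftrightarrow ((D \land E) \leftrightarrow \lnot (E \leftrightarrow (\lnot C \land \lnot E)))))}.
(((\lnot F \lor \lnot B) \lor \lnot \lnot A) \to (B \leftrightarrow ((D \land E) \leftrightarrow \lnot (E \leftrightarrow (\lnot C \land \lnot E))))): β-rule — branch into \lnot ((\lnot F \lor \lnot B) \lor \lnot \lnot A)  //  (B \leftrightarrow ((D \land E) \leftrightarrow \lnot (E \leftrightarrow (\lnot C \land \lnot E)))).
  branch 1 (add \lnot ((\lnot F \lor \lnot B) \lor \lnot \lnot A)):
    \lnot ((\lnot F \lor \lnot B) \lor \lnot \lnot A): α-rule — add \lnot (\lnot F \lor \lnot B), \lnot \lnot \lnot A.
    \lnot (\lnot F \lor \lnot B): α-rule — add \lnot \lnot F, \lnot \lnot B.
    \lnot \lnot \lnot A: drop double negation, giving \lnot A.
    ○ open, literals {A=0, B=1, F=1}.
  branch 2 (add (B \leftrightarrow ((D \land E) \leftrightarrow \lnot (E \leftrightarrow (\lnot C \land \lnot E))))):
    (B \leftrightarrow ((D \land E) \leftrightarrow \lnot (E \leftrightarrow (\lnot C \land \lnot E)))): β-rule — branch into B, ((D \land E) \leftrightarrow \lnot (E \leftrightarrow (\lnot C \land \lnot E)))  //  \lnot B, \lnot ((D \land E) \leftrightarrow \lnot (E \leftrightarrow (\lnot C \land \lnot E))).
      branch 2.1 (add B, ((D \land E) \leftrightarrow \lnot (E \leftrightarrow (\lnot C \land \lnot E)))):
        ((D \land E) \leftrightarrow \lnot (E \leftrightarrow (\lnot C \land \lnot E))): β-rule — branch into (D \land E), \lnot (E \leftrightarrow (\lnot C \land \lnot E))  //  \lnot (D \land E), \lnot \lnot (E \leftrightarrow (\lnot C \land \lnot E)).
          branch 2.1.1 (add (D \land E), \lnot (E \leftrightarrow (\lnot C \land \lnot E))):
            (D \land E): α-rule — add D, E.
            \lnot (E \leftrightarrow (\lnot C \land \lnot E)): β-rule — branch into E, \lnot (\lnot C \land \lnot E)  //  \lnot E, (\lnot C \land \lnot E).
              branch 2.1.1.1 (add E, \lnot (\lnot C \land \lnot E)):
                \lnot (\lnot C \land \lnot E): β-rule — branch into \lnot \lnot C  //  \lnot \lnot E.
                  branch 2.1.1.1.1 (add \lnot \lnot C):
                    ○ open, literals {B=1, C=1, D=1, E=1}.
                  branch 2.1.1.1.2 (add \lnot \lnot E):
                    ○ open, literals {B=1, D=1, E=1}.
              branch 2.1.1.2 (add \lnot E, (\lnot C \land \lnot E)):
                × closes — contains both E and \lnot E.
          branch 2.1.2 (add \lnot (D \land E), \lnot \lnot (E \leftrightarrow (\lnot C \land \lnot E))):
            \lnot (D \land E): β-rule — branch into \lnot D  //  \lnot E.
              branch 2.1.2.1 (add \lnot D):
                \lnot \lnot (E \leftrightarrow (\lnot C \land \lnot E)): β-rule — branch into E, (\lnot C \land \lnot E)  //  \lnot E, \lnot (\lnot C \land \lnot E).
                  branch 2.1.2.1.1 (add E, (\lnot C \land \lnot E)):
                    (\lnot C \land \lnot E): α-rule — add \lnot C, \lnot E.
                    × closes — contains both E and \lnot E.
                  branch 2.1.2.1.2 (add \lnot E, \lnot (\lnot C \land \lnot E)):
                    \lnot (\lnot C \land \lnot E): β-rule — branch into \lnot \lnot C  //  \lnot \lnot E.
                      branch 2.1.2.1.2.1 (add \lnot \lnot C):
                        ○ open, literals {B=1, C=1, D=0, E=0}.
                      branch 2.1.2.1.2.2 (add \lnot \lnot E):
                        × closes — contains both E and \lnot E.
              branch 2.1.2.2 (add \lnot E):
                \lnot \lnot (E \leftrightarrow (\lnot C \land \lnot E)): β-rule — branch into E, (\lnot C \land \lnot E)  //  \lnot E, \lnot (\lnot C \land \lnot E).
                  branch 2.1.2.2.1 (add E, (\lnot C \land \lnot E)):
                    × closes — contains both E and \lnot E.
                  branch 2.1.2.2.2 (add \lnot E, \lnot (\lnot C \land \lnot E)):
                    \lnot (\lnot C \land \lnot E): β-rule — branch into \lnot \lnot C  //  \lnot \lnot E.
                      branch 2.1.2.2.2.1 (add \lnot \lnot C):
                        ○ open, literals {B=1, C=1, E=0}.
                      branch 2.1.2.2.2.2 (add \lnot \lnot E):
                        × closes — contains both E and \lnot E.
      branch 2.2 (add \lnot B, \lnot ((D \land E) \leftrightarrow \lnot (E \leftrightarrow (\lnot C \land \lnot E)))):
        \lnot ((D \land E) \leftrightarrow \lnot (E \leftrightarrow (\lnot C \land \lnot E))): β-rule — branch into (D \land E), \lnot \lnot (E \leftrightarrow (\lnot C \land \lnot E))  //  \lnot (D \land E), \lnot (E \leftrightarrow (\lnot C \land \lnot E)).
          branch 2.2.1 (add (D \land E), \lnot \lnot (E \leftrightarrow (\lnot C \land \lnot E))):
            (D \land E): α-rule — add D, E.
            \lnot \lnot (E \leftrightarrow (\lnot C \land \lnot E)): β-rule — branch into E, (\lnot C \land \lnot E)  //  \lnot E, \lnot (\lnot C \land \lnot E).
              branch 2.2.1.1 (add E, (\lnot C \land \lnot E)):
                (\lnot C \land \lnot E): α-rule — add \lnot C, \lnot E.
                × closes — contains both E and \lnot E.
              branch 2.2.1.2 (add \lnot E, \lnot (\lnot C \land \lnot E)):
                × closes — contains both E and \lnot E.
          branch 2.2.2 (add \lnot (D \land E), \lnot (E \leftrightarrow (\lnot C \land \lnot E))):
            \lnot (D \land E): β-rule — branch into \lnot D  //  \lnot E.
              branch 2.2.2.1 (add \lnot D):
                \lnot (E \leftrightarrow (\lnot C \land \lnot E)): β-rule — branch into E, \lnot (\lnot C \land \lnot E)  //  \lnot E, (\lnot C \land \lnot E).
                  branch 2.2.2.1.1 (add E, \lnot (\lnot C \land \lnot E)):
                    \lnot (\lnot C \land \lnot E): β-rule — branch into \lnot \lnot C  //  \lnot \lnot E.
                      branch 2.2.2.1.1.1 (add \lnot \lnot C):
                        ○ open, literals {B=0, C=1, D=0, E=1}.
                      branch 2.2.2.1.1.2 (add \lnot \lnot E):
                        ○ open, literals {B=0, D=0, E=1}.
                  branch 2.2.2.1.2 (add \lnot E, (\lnot C \land \lnot E)):
                    (\lnot C \land \lnot E): α-rule — add \lnot C, \lnot E.
                    ○ open, literals {B=0, C=0, D=0, E=0}.
              branch 2.2.2.2 (add \lnot E):
                \lnot (E \leftrightarrow (\lnot C \land \lnot E)): β-rule — branch into E, \lnot (\lnot C \land \lnot E)  //  \lnot E, (\lnot C \land \lnot E).
                  branch 2.2.2.2.1 (add E, \lnot (\lnot C \land \lnot E)):
                    × closes — contains both E and \lnot E.
                  branch 2.2.2.2.2 (add \lnot E, (\lnot C \land \lnot E)):
                    (\lnot C \land \lnot E): α-rule — add \lnot C, \lnot E.
                    ○ open, literals {B=0, C=0, E=0}.
8 branches closed, 9 open.
Each open branch fixes some atoms; the unmentioned ones are free. Counting distinct full assignments: branch {A=0, B=1, F=1} (C, D, E) contributes 8 new; branch {B=1, C=1, D=1, E=1} (A, F) contributes 3 new; branch {B=1, D=1, E=1} (A, C, F) contributes 3 new; branch {B=1, C=1, D=0, E=0} (A, F) contributes 3 new; branch {B=1, C=1, E=0} (A, D, F) contributes 3 new; branch {B=0, C=1, D=0, E=1} (A, F) contributes 4 new; branch {B=0, D=0, E=1} (A, C, F) contributes 4 new; branch {B=0, C=0, D=0, E=0} (A, F) contributes 4 new; branch {B=0, C=0, E=0} (A, D, F) contributes 4 new. Total: 36.

36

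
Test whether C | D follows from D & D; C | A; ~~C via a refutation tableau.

Yes

Initial set: {(D & D); (C | A); ~~C; ~(C | D)}.
(D & D): α-rule — add D, D.
~~C: drop double negation, giving C.
~(C | D): α-rule — add ~C, ~D.
× closes — contains both C and ~C.
All 1 branch closes.
Every branch closed, so the premises entail the conclusion.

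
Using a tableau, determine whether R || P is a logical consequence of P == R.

No

Initial set: {(P == R); !(R || P)}.
!(R || P): α-rule — add !R, !P.
(P == R): β-rule — branch into P, R  //  !P, !R.
  branch 1 (add P, R):
    × closes — contains both P and !P.
  branch 2 (add !P, !R):
    ○ open, literals {P=0, R=0}.
1 branch closed, 1 open.
An open branch gives a countermodel: P=0, R=0 (unmentioned atoms arbitrary); the premises hold there but the conclusion fails.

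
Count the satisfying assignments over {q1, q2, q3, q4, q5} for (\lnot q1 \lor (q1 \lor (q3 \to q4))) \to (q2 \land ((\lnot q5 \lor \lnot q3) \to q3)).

Initial set: {((\lnot q1 \lor (q1 \lor (q3 \to q4))) \to (q2 \land ((\lnot q5 \lor \lnot q3) \to q3)))}.
((\lnot q1 \lor (q1 \lor (q3 \to q4))) \to (q2 \land ((\lnot q5 \lor \lnot q3) \to q3))): β-rule — branch into \lnot (\lnot q1 \lor (q1 \lor (q3 \to q4)))  //  (q2 \land ((\lnot q5 \lor \lnot q3) \to q3)).
  branch 1 (add \lnot (\lnot q1 \lor (q1 \lor (q3 \to q4)))):
    \lnot (\lnot q1 \lor (q1 \lor (q3 \to q4))): α-rule — add \lnot \lnot q1, \lnot (q1 \lor (q3 \to q4)).
    \lnot (q1 \lor (q3 \to q4)): α-rule — add \lnot q1, \lnot (q3 \to q4).
    × closes — contains both q1 and \lnot q1.
  branch 2 (add (q2 \land ((\lnot q5 \lor \lnot q3) \to q3))):
    (q2 \land ((\lnot q5 \lor \lnot q3) \to q3)): α-rule — add q2, ((\lnot q5 \lor \lnot q3) \to q3).
    ((\lnot q5 \lor \lnot q3) \to q3): β-rule — branch into \lnot (\lnot q5 \lor \lnot q3)  //  q3.
      branch 2.1 (add \lnot (\lnot q5 \lor \lnot q3)):
        \lnot (\lnot q5 \lor \lnot q3): α-rule — add \lnot \lnot q5, \lnot \lnot q3.
        ○ open, literals {q2=1, q3=1, q5=1}.
      branch 2.2 (add q3):
        ○ open, literals {q2=1, q3=1}.
1 branch closed, 2 open.
Each open branch fixes some atoms; the unmentioned ones are free. Counting distinct full assignments: branch {q2=1, q3=1, q5=1} (q1, q4) contributes 4 new; branch {q2=1, q3=1} (q1, q4, q5) contributes 4 new. Total: 8.

8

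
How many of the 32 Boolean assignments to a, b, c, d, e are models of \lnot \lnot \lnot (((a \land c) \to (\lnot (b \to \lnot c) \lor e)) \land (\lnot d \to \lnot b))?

10

Initial set: {T \lnot \lnot \lnot (((a \land c) \to (\lnot (b \to \lnot c) \lor e)) \land (\lnot d \to \lnot b))}.
T \lnot \lnot \lnot (((a \land c) \to (\lnot (b \to \lnot c) \lor e)) \land (\lnot d \to \lnot b)): drop double negation, giving T \lnot (((a \land c) \to (\lnot (b \to \lnot c) \lor e)) \land (\lnot d \to \lnot b)).
T \lnot (((a \land c) \to (\lnot (b \to \lnot c) \lor e)) \land (\lnot d \to \lnot b)): β-rule — branch into F ((a \land c) \to (\lnot (b \to \lnot c) \lor e))  //  F (\lnot d \to \lnot b).
  branch 1 (add F ((a \land c) \to (\lnot (b \to \lnot c) \lor e))):
    F ((a \land c) \to (\lnot (b \to \lnot c) \lor e)): α-rule — add T (a \land c), F (\lnot (b \to \lnot c) \lor e).
    T (a \land c): α-rule — add T a, T c.
    F (\lnot (b \to \lnot c) \lor e): α-rule — add F \lnot (b \to \lnot c), F e.
    F \lnot (b \to \lnot c): β-rule — branch into F b  //  T \lnot c.
      branch 1.1 (add F b):
        ○ open, literals {a=T, b=F, c=T, e=F}.
      branch 1.2 (add T \lnot c):
        × closes — contains both c and \lnot c.
  branch 2 (add F (\lnot d \to \lnot b)):
    F (\lnot d \to \lnot b): α-rule — add T \lnot d, F \lnot b.
    ○ open, literals {b=T, d=F}.
1 branch closed, 2 open.
Each open branch fixes some atoms; the unmentioned ones are free. Counting distinct full assignments: branch {a=T, b=F, c=T, e=F} (d) contributes 2 new; branch {b=T, d=F} (a, c, e) contributes 8 new. Total: 10.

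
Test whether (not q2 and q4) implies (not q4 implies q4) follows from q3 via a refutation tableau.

Initial set: {q3; not ((not q2 and q4) implies (not q4 implies q4))}.
not ((not q2 and q4) implies (not q4 implies q4)): α-rule — add (not q2 and q4), not (not q4 implies q4).
(not q2 and q4): α-rule — add not q2, q4.
not (not q4 implies q4): α-rule — add not q4, not q4.
× closes — contains both q4 and not q4.
All 1 branch closes.
Every branch closed, so the premises entail the conclusion.

Yes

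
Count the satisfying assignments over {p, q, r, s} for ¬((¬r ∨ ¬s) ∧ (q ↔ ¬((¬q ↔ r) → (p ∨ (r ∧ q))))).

9

Initial set: {¬((¬r ∨ ¬s) ∧ (q ↔ ¬((¬q ↔ r) → (p ∨ (r ∧ q)))))}.
¬((¬r ∨ ¬s) ∧ (q ↔ ¬((¬q ↔ r) → (p ∨ (r ∧ q))))): β-rule — branch into ¬(¬r ∨ ¬s)  //  ¬(q ↔ ¬((¬q ↔ r) → (p ∨ (r ∧ q)))).
  branch 1 (add ¬(¬r ∨ ¬s)):
    ¬(¬r ∨ ¬s): α-rule — add ¬¬r, ¬¬s.
    ○ open, literals {r=T, s=T}.
  branch 2 (add ¬(q ↔ ¬((¬q ↔ r) → (p ∨ (r ∧ q))))):
    ¬(q ↔ ¬((¬q ↔ r) → (p ∨ (r ∧ q)))): β-rule — branch into q, ¬¬((¬q ↔ r) → (p ∨ (r ∧ q)))  //  ¬q, ¬((¬q ↔ r) → (p ∨ (r ∧ q))).
      branch 2.1 (add q, ¬¬((¬q ↔ r) → (p ∨ (r ∧ q)))):
        ¬¬((¬q ↔ r) → (p ∨ (r ∧ q))): β-rule — branch into ¬(¬q ↔ r)  //  (p ∨ (r ∧ q)).
          branch 2.1.1 (add ¬(¬q ↔ r)):
            ¬(¬q ↔ r): β-rule — branch into ¬q, ¬r  //  ¬¬q, r.
              branch 2.1.1.1 (add ¬q, ¬r):
                × closes — contains both q and ¬q.
              branch 2.1.1.2 (add ¬¬q, r):
                ○ open, literals {q=T, r=T}.
          branch 2.1.2 (add (p ∨ (r ∧ q))):
            (p ∨ (r ∧ q)): β-rule — branch into p  //  (r ∧ q).
              branch 2.1.2.1 (add p):
                ○ open, literals {p=T, q=T}.
              branch 2.1.2.2 (add (r ∧ q)):
                (r ∧ q): α-rule — add r, q.
                ○ open, literals {q=T, r=T}.
      branch 2.2 (add ¬q, ¬((¬q ↔ r) → (p ∨ (r ∧ q)))):
        ¬((¬q ↔ r) → (p ∨ (r ∧ q))): α-rule — add (¬q ↔ r), ¬(p ∨ (r ∧ q)).
        ¬(p ∨ (r ∧ q)): α-rule — add ¬p, ¬(r ∧ q).
        (¬q ↔ r): β-rule — branch into ¬q, r  //  ¬¬q, ¬r.
          branch 2.2.1 (add ¬q, r):
            ¬(r ∧ q): β-rule — branch into ¬r  //  ¬q.
              branch 2.2.1.1 (add ¬r):
                × closes — contains both r and ¬r.
              branch 2.2.1.2 (add ¬q):
                ○ open, literals {p=F, q=F, r=T}.
          branch 2.2.2 (add ¬¬q, ¬r):
            × closes — contains both q and ¬q.
3 branches closed, 5 open.
Each open branch fixes some atoms; the unmentioned ones are free. Counting distinct full assignments: branch {r=T, s=T} (p, q) contributes 4 new; branch {q=T, r=T} (p, s) contributes 2 new; branch {p=T, q=T} (r, s) contributes 2 new; branch {q=T, r=T} (p, s) contributes 0 new; branch {p=F, q=F, r=T} (s) contributes 1 new. Total: 9.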